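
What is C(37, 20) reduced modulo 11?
0

Using Lucas' theorem:
Write n=37 and k=20 in base 11:
n in base 11: [3, 4]
k in base 11: [1, 9]
C(37,20) mod 11 = ∏ C(n_i, k_i) mod 11
Digit binomials (mod 11): C(3,1) = 3; C(4,9) = 0 (k_i > n_i)
Product: 3 × 0 = 0 ≡ 0 (mod 11)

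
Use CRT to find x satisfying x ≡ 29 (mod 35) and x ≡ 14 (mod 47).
484

Using Chinese Remainder Theorem:
M = 35 × 47 = 1645
M1 = 47, M2 = 35
y1 = 47^(-1) mod 35 = 3
y2 = 35^(-1) mod 47 = 43
x = (29×47×3 + 14×35×43) mod 1645 = 484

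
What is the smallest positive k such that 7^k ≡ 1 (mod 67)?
66

67 is prime, so ord(7) divides φ(67) = 66.
Divisors of 66: 1, 2, 3, 6, 11, 22, 33, 66.
Repeated squaring: 7^1 ≡ 7, 7^2 ≡ 49, 7^4 ≡ 56, 7^8 ≡ 54, 7^16 ≡ 35, 7^32 ≡ 19, 7^64 ≡ 26 (mod 67).
Test 7^d mod 67 for each divisor d in increasing order:
7^1 ≡ 7
7^2 ≡ 49
7^3 = 7^2·7^1 ≡ 8
7^6 = 7^4·7^2 ≡ 64
7^11 = 7^8·7^2·7^1 ≡ 30
7^22 = 7^16·7^4·7^2 ≡ 29
7^33 = 7^32·7^1 ≡ 66
7^66 = 7^64·7^2 ≡ 1  ← first divisor giving 1
The order is 66.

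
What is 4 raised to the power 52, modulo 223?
169

Repeated squaring. Binary of 52 = 110100.
4^1 ≡ 4 (mod 223); 4^2 ≡ 16 (mod 223); 4^4 ≡ 33 (mod 223); 4^8 ≡ 197 (mod 223); 4^16 ≡ 7 (mod 223); 4^32 ≡ 49 (mod 223)
4^52 = 4^4 × 4^16 × 4^32 ≡ 169 (mod 223)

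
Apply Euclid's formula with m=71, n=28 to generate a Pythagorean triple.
(4257, 3976, 5825)

Euclid's formula: a = m² - n², b = 2mn, c = m² + n²
m = 71, n = 28
a = 71² - 28² = 5041 - 784 = 4257
b = 2 × 71 × 28 = 3976
c = 71² + 28² = 5041 + 784 = 5825
Verification: 4257² + 3976² = 18122049 + 15808576 = 33930625 = 5825² ✓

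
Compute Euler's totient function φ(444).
144

444 = 2^2 × 3 × 37
φ(n) = n × ∏(1 - 1/p) for each prime p dividing n
φ(444) = 444 × (1 - 1/2) × (1 - 1/3) × (1 - 1/37) = 144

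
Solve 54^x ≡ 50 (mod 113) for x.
94

Baby-step giant-step with step n = ⌈√113⌉ = 11.
Baby steps 54^j mod 113 (j:value) for j=0..10: 0:1, 1:54, 2:91, 3:55, 4:32, 5:33, 6:87, 7:65, 8:7, 9:39, 10:72.
Giant-step multiplier: 54^(-11) ≡ 54^(112-11) = 54^101 ≡ 86 (mod 113).
Giant steps γ_i = 50·86^i mod 113: γ_0=50, γ_1=6, γ_2=64, γ_3=80, γ_4=100, γ_5=12, γ_6=15, γ_7=47, γ_8=87 (in table at j=6).
x = i·n + j = 8·11 + 6 = 94.
Check: 54^94 ≡ 50 (mod 113).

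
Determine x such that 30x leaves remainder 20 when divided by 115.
x ≡ 16 (mod 23)

gcd(30, 115) = 5, which divides 20, so solutions exist.
Divide through by 5: 6x ≡ 4 (mod 23).
Find 6^(-1) mod 23 by the extended Euclidean algorithm:
23 = 3 × 6 + 5  ⟹  5 = (1)·23 + (-3)·6
6 = 1 × 5 + 1  ⟹  1 = (-1)·23 + (4)·6
So (4)·6 ≡ 1 (mod 23), i.e. 6^(-1) ≡ 4 (mod 23).
x ≡ 4 × 4 = 16 ≡ 16 (mod 23).
Check: 30 × 16 = 480 ≡ 20 (mod 115).
x ≡ 16 (mod 23), giving 5 solutions mod 115.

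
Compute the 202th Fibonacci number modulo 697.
575

Matrix identity: Q^n = [[F_(n+1), F_n], [F_n, F_(n-1)]] with Q = [[1,1],[1,0]].
n = 202 = 11001010₂. Square-and-multiply, entries mod 697:
Q^1 = [[1,1],[1,0]]
Q^3 = (Q^1)²·Q = [[3,2],[2,1]]
Q^6 = (Q^3)² = [[13,8],[8,5]]
Q^12 = (Q^6)² = [[233,144],[144,89]]
Q^25 = (Q^12)²·Q = [[115,446],[446,366]]
Q^50 = (Q^25)² = [[253,547],[547,403]]
Q^101 = (Q^50)²·Q = [[655,81],[81,574]]
Q^202 = (Q^101)² = [[658,575],[575,83]]
F_202 mod 697 = Q^202[0][1] = 575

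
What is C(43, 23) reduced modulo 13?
0

Using Lucas' theorem:
Write n=43 and k=23 in base 13:
n in base 13: [3, 4]
k in base 13: [1, 10]
C(43,23) mod 13 = ∏ C(n_i, k_i) mod 13
Digit binomials (mod 13): C(3,1) = 3; C(4,10) = 0 (k_i > n_i)
Product: 3 × 0 = 0 ≡ 0 (mod 13)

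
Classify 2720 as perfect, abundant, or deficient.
abundant

Proper divisors of 2720: sum = 1 + 2 + 4 + 5 + 8 + 10 + 16 + 17 + ... + 340 + 544 + 680 + 1360 (23 divisors) = 4084
Since 4084 > 2720, 2720 is abundant.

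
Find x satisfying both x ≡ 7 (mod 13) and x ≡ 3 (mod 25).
228

Using Chinese Remainder Theorem:
M = 13 × 25 = 325
M1 = 25, M2 = 13
y1 = 25^(-1) mod 13 = 12
y2 = 13^(-1) mod 25 = 2
x = (7×25×12 + 3×13×2) mod 325 = 228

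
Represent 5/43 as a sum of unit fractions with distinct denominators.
1/9 + 1/194 + 1/75078

Greedy algorithm:
5/43: ceiling(43/5) = 9, use 1/9
2/387: ceiling(387/2) = 194, use 1/194
1/75078: ceiling(75078/1) = 75078, use 1/75078
Result: 5/43 = 1/9 + 1/194 + 1/75078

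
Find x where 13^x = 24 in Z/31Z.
23

Baby-step giant-step with step n = ⌈√31⌉ = 6.
Baby steps 13^j mod 31 (j:value) for j=0..5: 0:1, 1:13, 2:14, 3:27, 4:10, 5:6.
Giant-step multiplier: 13^(-6) ≡ 13^(30-6) = 13^24 ≡ 2 (mod 31).
Giant steps γ_i = 24·2^i mod 31: γ_0=24, γ_1=17, γ_2=3, γ_3=6 (in table at j=5).
x = i·n + j = 3·6 + 5 = 23.
Check: 13^23 ≡ 24 (mod 31).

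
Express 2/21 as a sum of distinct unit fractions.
1/11 + 1/231

Greedy algorithm:
2/21: ceiling(21/2) = 11, use 1/11
1/231: ceiling(231/1) = 231, use 1/231
Result: 2/21 = 1/11 + 1/231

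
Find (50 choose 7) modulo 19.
13

Using Lucas' theorem:
Write n=50 and k=7 in base 19:
n in base 19: [2, 12]
k in base 19: [0, 7]
C(50,7) mod 19 = ∏ C(n_i, k_i) mod 19
Digit binomials (mod 19): C(2,0) = 1; C(12,7) = 792 ≡ 13
Product: 1 × 13 = 13 ≡ 13 (mod 19)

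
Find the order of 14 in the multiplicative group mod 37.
12

37 is prime, so ord(14) divides φ(37) = 36.
Divisors of 36: 1, 2, 3, 4, 6, 9, 12, 18, 36.
Repeated squaring: 14^1 ≡ 14, 14^2 ≡ 11, 14^4 ≡ 10, 14^8 ≡ 26, 14^16 ≡ 10, 14^32 ≡ 26 (mod 37).
Test 14^d mod 37 for each divisor d in increasing order:
14^1 ≡ 14
14^2 ≡ 11
14^3 = 14^2·14^1 ≡ 6
14^4 ≡ 10
14^6 = 14^4·14^2 ≡ 36
14^9 = 14^8·14^1 ≡ 31
14^12 = 14^8·14^4 ≡ 1  ← first divisor giving 1
The order is 12.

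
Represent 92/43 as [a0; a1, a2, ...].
[2; 7, 6]

Euclidean algorithm steps:
92 = 2 × 43 + 6
43 = 7 × 6 + 1
6 = 6 × 1 + 0
Continued fraction: [2; 7, 6]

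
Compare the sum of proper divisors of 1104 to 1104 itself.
abundant

Proper divisors of 1104: sum = 1 + 2 + 3 + 4 + 6 + 8 + 12 + 16 + ... + 184 + 276 + 368 + 552 (19 divisors) = 1872
Since 1872 > 1104, 1104 is abundant.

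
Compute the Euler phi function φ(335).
264

335 = 5 × 67
φ(n) = n × ∏(1 - 1/p) for each prime p dividing n
φ(335) = 335 × (1 - 1/5) × (1 - 1/67) = 264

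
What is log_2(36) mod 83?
64

Baby-step giant-step with step n = ⌈√83⌉ = 10.
Baby steps 2^j mod 83 (j:value) for j=0..9: 0:1, 1:2, 2:4, 3:8, 4:16, 5:32, 6:64, 7:45, 8:7, 9:14.
Giant-step multiplier: 2^(-10) ≡ 2^(82-10) = 2^72 ≡ 3 (mod 83).
Giant steps γ_i = 36·3^i mod 83: γ_0=36, γ_1=25, γ_2=75, γ_3=59, γ_4=11, γ_5=33, γ_6=16 (in table at j=4).
x = i·n + j = 6·10 + 4 = 64.
Check: 2^64 ≡ 36 (mod 83).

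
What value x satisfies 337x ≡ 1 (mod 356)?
281

gcd(337, 356) = 1, so the inverse exists.
Extended Euclidean algorithm on (356, 337):
356 = 1 × 337 + 19  ⟹  19 = (1)·356 + (-1)·337
337 = 17 × 19 + 14  ⟹  14 = (-17)·356 + (18)·337
19 = 1 × 14 + 5  ⟹  5 = (18)·356 + (-19)·337
14 = 2 × 5 + 4  ⟹  4 = (-53)·356 + (56)·337
5 = 1 × 4 + 1  ⟹  1 = (71)·356 + (-75)·337
So (-75)·337 ≡ 1 (mod 356), i.e. 337^(-1) ≡ -75 ≡ 281 (mod 356).
Check: 337 × 281 = 94697 ≡ 1 (mod 356)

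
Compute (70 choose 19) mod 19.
3

Using Lucas' theorem:
Write n=70 and k=19 in base 19:
n in base 19: [3, 13]
k in base 19: [1, 0]
C(70,19) mod 19 = ∏ C(n_i, k_i) mod 19
Digit binomials (mod 19): C(3,1) = 3; C(13,0) = 1
Product: 3 × 1 = 3 ≡ 3 (mod 19)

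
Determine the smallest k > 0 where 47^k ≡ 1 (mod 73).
72

73 is prime, so ord(47) divides φ(73) = 72.
Divisors of 72: 1, 2, 3, 4, 6, 8, 9, 12, 18, 24, 36, 72.
Repeated squaring: 47^1 ≡ 47, 47^2 ≡ 19, 47^4 ≡ 69, 47^8 ≡ 16, 47^16 ≡ 37, 47^32 ≡ 55, 47^64 ≡ 32 (mod 73).
Test 47^d mod 73 for each divisor d in increasing order:
47^1 ≡ 47
47^2 ≡ 19
47^3 = 47^2·47^1 ≡ 17
47^4 ≡ 69
47^6 = 47^4·47^2 ≡ 70
47^8 ≡ 16
47^9 = 47^8·47^1 ≡ 22
47^12 = 47^8·47^4 ≡ 9
47^18 = 47^16·47^2 ≡ 46
47^24 = 47^16·47^8 ≡ 8
47^36 = 47^32·47^4 ≡ 72
47^72 = 47^64·47^8 ≡ 1  ← first divisor giving 1
The order is 72.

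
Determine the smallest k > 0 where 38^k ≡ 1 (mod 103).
51

103 is prime, so ord(38) divides φ(103) = 102.
Divisors of 102: 1, 2, 3, 6, 17, 34, 51, 102.
Repeated squaring: 38^1 ≡ 38, 38^2 ≡ 2, 38^4 ≡ 4, 38^8 ≡ 16, 38^16 ≡ 50, 38^32 ≡ 28, 38^64 ≡ 63 (mod 103).
Test 38^d mod 103 for each divisor d in increasing order:
38^1 ≡ 38
38^2 ≡ 2
38^3 = 38^2·38^1 ≡ 76
38^6 = 38^4·38^2 ≡ 8
38^17 = 38^16·38^1 ≡ 46
38^34 = 38^32·38^2 ≡ 56
38^51 = 38^32·38^16·38^2·38^1 ≡ 1  ← first divisor giving 1
The order is 51.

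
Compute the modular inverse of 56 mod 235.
21

gcd(56, 235) = 1, so the inverse exists.
Extended Euclidean algorithm on (235, 56):
235 = 4 × 56 + 11  ⟹  11 = (1)·235 + (-4)·56
56 = 5 × 11 + 1  ⟹  1 = (-5)·235 + (21)·56
So (21)·56 ≡ 1 (mod 235), i.e. 56^(-1) ≡ 21 (mod 235).
Check: 56 × 21 = 1176 ≡ 1 (mod 235)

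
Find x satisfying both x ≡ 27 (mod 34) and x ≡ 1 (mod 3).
61

Using Chinese Remainder Theorem:
M = 34 × 3 = 102
M1 = 3, M2 = 34
y1 = 3^(-1) mod 34 = 23
y2 = 34^(-1) mod 3 = 1
x = (27×3×23 + 1×34×1) mod 102 = 61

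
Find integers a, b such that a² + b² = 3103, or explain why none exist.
Not possible

Factorization: 3103 = 29 × 107
By Fermat: n is sum of two squares iff every prime p ≡ 3 (mod 4) appears to even power.
Prime(s) ≡ 3 (mod 4) with odd exponent: [(107, 1)]
Therefore 3103 cannot be expressed as a² + b².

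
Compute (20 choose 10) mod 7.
5

Using Lucas' theorem:
Write n=20 and k=10 in base 7:
n in base 7: [2, 6]
k in base 7: [1, 3]
C(20,10) mod 7 = ∏ C(n_i, k_i) mod 7
Digit binomials (mod 7): C(2,1) = 2; C(6,3) = 20 ≡ 6
Product: 2 × 6 = 12 ≡ 5 (mod 7)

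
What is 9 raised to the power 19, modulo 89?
68

Repeated squaring. Binary of 19 = 10011.
9^1 ≡ 9 (mod 89); 9^2 ≡ 81 (mod 89); 9^4 ≡ 64 (mod 89); 9^8 ≡ 2 (mod 89); 9^16 ≡ 4 (mod 89)
9^19 = 9^1 × 9^2 × 9^16 ≡ 68 (mod 89)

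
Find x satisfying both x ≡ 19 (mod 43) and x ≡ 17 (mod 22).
105

Using Chinese Remainder Theorem:
M = 43 × 22 = 946
M1 = 22, M2 = 43
y1 = 22^(-1) mod 43 = 2
y2 = 43^(-1) mod 22 = 21
x = (19×22×2 + 17×43×21) mod 946 = 105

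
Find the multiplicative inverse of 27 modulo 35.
13

gcd(27, 35) = 1, so the inverse exists.
Extended Euclidean algorithm on (35, 27):
35 = 1 × 27 + 8  ⟹  8 = (1)·35 + (-1)·27
27 = 3 × 8 + 3  ⟹  3 = (-3)·35 + (4)·27
8 = 2 × 3 + 2  ⟹  2 = (7)·35 + (-9)·27
3 = 1 × 2 + 1  ⟹  1 = (-10)·35 + (13)·27
So (13)·27 ≡ 1 (mod 35), i.e. 27^(-1) ≡ 13 (mod 35).
Check: 27 × 13 = 351 ≡ 1 (mod 35)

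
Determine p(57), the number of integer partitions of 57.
614154

p(n) counts ways to write n as a sum of positive integers (order ignored).
Euler's pentagonal recurrence: p(k) = p(k-1) + p(k-2) - p(k-5) - p(k-7) + p(k-12) + p(k-15) - ... (offsets j(3j∓1)/2, signs ++--, p(0)=1, p(<0)=0).
DP table for k = 0..56: p(0)=1, p(1)=1, p(2)=2, p(3)=3, p(4)=5, p(5)=7, p(6)=11, p(7)=15, p(8)=22, p(9)=30, p(10)=42, p(11)=56, p(12)=77, p(13)=101, p(14)=135, p(15)=176, p(16)=231, p(17)=297, p(18)=385, p(19)=490, p(20)=627, p(21)=792, p(22)=1002, p(23)=1255, p(24)=1575, p(25)=1958, p(26)=2436, p(27)=3010, p(28)=3718, p(29)=4565, p(30)=5604, p(31)=6842, p(32)=8349, p(33)=10143, p(34)=12310, p(35)=14883, p(36)=17977, p(37)=21637, p(38)=26015, p(39)=31185, p(40)=37338, p(41)=44583, p(42)=53174, p(43)=63261, p(44)=75175, p(45)=89134, p(46)=105558, p(47)=124754, p(48)=147273, p(49)=173525, p(50)=204226, p(51)=239943, p(52)=281589, p(53)=329931, p(54)=386155, p(55)=451276, p(56)=526823.
Final step: p(57) = p(56) + p(55) - p(52) - p(50) + p(45) + p(42) - p(35) - p(31) + p(22) + p(17) - p(6) - p(0)
= 526823 + 451276 - 281589 - 204226 + 89134 + 53174 - 14883 - 6842 + 1002 + 297 - 11 - 1
= 614154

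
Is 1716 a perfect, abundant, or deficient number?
abundant

Proper divisors of 1716: sum = 1 + 2 + 3 + 4 + 6 + 11 + 12 + 13 + ... + 286 + 429 + 572 + 858 (23 divisors) = 2988
Since 2988 > 1716, 1716 is abundant.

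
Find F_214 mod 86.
51

Matrix identity: Q^n = [[F_(n+1), F_n], [F_n, F_(n-1)]] with Q = [[1,1],[1,0]].
n = 214 = 11010110₂. Square-and-multiply, entries mod 86:
Q^1 = [[1,1],[1,0]]
Q^3 = (Q^1)²·Q = [[3,2],[2,1]]
Q^6 = (Q^3)² = [[13,8],[8,5]]
Q^13 = (Q^6)²·Q = [[33,61],[61,58]]
Q^26 = (Q^13)² = [[80,47],[47,33]]
Q^53 = (Q^26)²·Q = [[74,9],[9,65]]
Q^107 = (Q^53)²·Q = [[14,53],[53,47]]
Q^214 = (Q^107)² = [[81,51],[51,30]]
F_214 mod 86 = Q^214[0][1] = 51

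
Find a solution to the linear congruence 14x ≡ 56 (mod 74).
x ≡ 4 (mod 37)

gcd(14, 74) = 2, which divides 56, so solutions exist.
Divide through by 2: 7x ≡ 28 (mod 37).
Find 7^(-1) mod 37 by the extended Euclidean algorithm:
37 = 5 × 7 + 2  ⟹  2 = (1)·37 + (-5)·7
7 = 3 × 2 + 1  ⟹  1 = (-3)·37 + (16)·7
So (16)·7 ≡ 1 (mod 37), i.e. 7^(-1) ≡ 16 (mod 37).
x ≡ 16 × 28 = 448 ≡ 4 (mod 37).
Check: 14 × 4 = 56 ≡ 56 (mod 74).
x ≡ 4 (mod 37), giving 2 solutions mod 74.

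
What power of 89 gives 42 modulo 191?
37

Baby-step giant-step with step n = ⌈√191⌉ = 14.
Baby steps 89^j mod 191 (j:value) for j=0..13: 0:1, 1:89, 2:90, 3:179, 4:78, 5:66, 6:144, 7:19, 8:163, 9:182, 10:154, 11:145, 12:108, 13:62.
Giant-step multiplier: 89^(-14) ≡ 89^(190-14) = 89^176 ≡ 100 (mod 191).
Giant steps γ_i = 42·100^i mod 191: γ_0=42, γ_1=189, γ_2=182 (in table at j=9).
x = i·n + j = 2·14 + 9 = 37.
Check: 89^37 ≡ 42 (mod 191).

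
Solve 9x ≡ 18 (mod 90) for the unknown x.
x ≡ 2 (mod 10)

gcd(9, 90) = 9, which divides 18, so solutions exist.
Divide through by 9: x ≡ 2 (mod 10).
The coefficient of x is now 1, so x ≡ 2 (mod 10).
Check: 9 × 2 = 18 ≡ 18 (mod 90).
x ≡ 2 (mod 10), giving 9 solutions mod 90.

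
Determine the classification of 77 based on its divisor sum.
deficient

Proper divisors of 77: sum = 1 + 7 + 11 = 19
Since 19 < 77, 77 is deficient.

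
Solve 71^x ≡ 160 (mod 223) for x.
77

Baby-step giant-step with step n = ⌈√223⌉ = 15.
Baby steps 71^j mod 223 (j:value) for j=0..14: 0:1, 1:71, 2:135, 3:219, 4:162, 5:129, 6:16, 7:21, 8:153, 9:159, 10:139, 11:57, 12:33, 13:113, 14:218.
Giant-step multiplier: 71^(-15) ≡ 71^(222-15) = 71^207 ≡ 174 (mod 223).
Giant steps γ_i = 160·174^i mod 223: γ_0=160, γ_1=188, γ_2=154, γ_3=36, γ_4=20, γ_5=135 (in table at j=2).
x = i·n + j = 5·15 + 2 = 77.
Check: 71^77 ≡ 160 (mod 223).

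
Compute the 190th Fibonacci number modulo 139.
8

Matrix identity: Q^n = [[F_(n+1), F_n], [F_n, F_(n-1)]] with Q = [[1,1],[1,0]].
n = 190 = 10111110₂. Square-and-multiply, entries mod 139:
Q^1 = [[1,1],[1,0]]
Q^2 = (Q^1)² = [[2,1],[1,1]]
Q^5 = (Q^2)²·Q = [[8,5],[5,3]]
Q^11 = (Q^5)²·Q = [[5,89],[89,55]]
Q^23 = (Q^11)²·Q = [[81,23],[23,58]]
Q^47 = (Q^23)²·Q = [[1,1],[1,0]]
Q^95 = (Q^47)²·Q = [[3,2],[2,1]]
Q^190 = (Q^95)² = [[13,8],[8,5]]
F_190 mod 139 = Q^190[0][1] = 8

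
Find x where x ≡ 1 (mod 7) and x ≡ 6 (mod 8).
22

Using Chinese Remainder Theorem:
M = 7 × 8 = 56
M1 = 8, M2 = 7
y1 = 8^(-1) mod 7 = 1
y2 = 7^(-1) mod 8 = 7
x = (1×8×1 + 6×7×7) mod 56 = 22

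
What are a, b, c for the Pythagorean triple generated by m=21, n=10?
(341, 420, 541)

Euclid's formula: a = m² - n², b = 2mn, c = m² + n²
m = 21, n = 10
a = 21² - 10² = 441 - 100 = 341
b = 2 × 21 × 10 = 420
c = 21² + 10² = 441 + 100 = 541
Verification: 341² + 420² = 116281 + 176400 = 292681 = 541² ✓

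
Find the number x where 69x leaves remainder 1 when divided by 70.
69

gcd(69, 70) = 1, so the inverse exists.
Extended Euclidean algorithm on (70, 69):
70 = 1 × 69 + 1  ⟹  1 = (1)·70 + (-1)·69
So (-1)·69 ≡ 1 (mod 70), i.e. 69^(-1) ≡ -1 ≡ 69 (mod 70).
Check: 69 × 69 = 4761 ≡ 1 (mod 70)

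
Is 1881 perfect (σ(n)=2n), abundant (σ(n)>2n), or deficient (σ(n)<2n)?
deficient

Proper divisors of 1881: sum = 1 + 3 + 9 + 11 + 19 + 33 + 57 + 99 + 171 + 209 + 627 = 1239
Since 1239 < 1881, 1881 is deficient.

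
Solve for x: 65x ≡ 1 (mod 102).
11

gcd(65, 102) = 1, so the inverse exists.
Extended Euclidean algorithm on (102, 65):
102 = 1 × 65 + 37  ⟹  37 = (1)·102 + (-1)·65
65 = 1 × 37 + 28  ⟹  28 = (-1)·102 + (2)·65
37 = 1 × 28 + 9  ⟹  9 = (2)·102 + (-3)·65
28 = 3 × 9 + 1  ⟹  1 = (-7)·102 + (11)·65
So (11)·65 ≡ 1 (mod 102), i.e. 65^(-1) ≡ 11 (mod 102).
Check: 65 × 11 = 715 ≡ 1 (mod 102)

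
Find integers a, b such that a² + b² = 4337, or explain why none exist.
44² + 49² (a=44, b=49)

Factorization: 4337 = 4337
By Fermat: n is sum of two squares iff every prime p ≡ 3 (mod 4) appears to even power.
All primes ≡ 3 (mod 4) appear to even power.
Search a = 0, 1, 2, … for 4337 - a² a perfect square: first hit at a = 44: 4337 - 1936 = 2401 = 49².
4337 = 44² + 49² = 1936 + 2401 ✓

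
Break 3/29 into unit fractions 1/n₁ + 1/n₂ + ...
1/10 + 1/290

Greedy algorithm:
3/29: ceiling(29/3) = 10, use 1/10
1/290: ceiling(290/1) = 290, use 1/290
Result: 3/29 = 1/10 + 1/290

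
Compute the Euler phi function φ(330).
80

330 = 2 × 3 × 5 × 11
φ(n) = n × ∏(1 - 1/p) for each prime p dividing n
φ(330) = 330 × (1 - 1/2) × (1 - 1/3) × (1 - 1/5) × (1 - 1/11) = 80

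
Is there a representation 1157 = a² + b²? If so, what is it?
1² + 34² (a=1, b=34)

Factorization: 1157 = 13 × 89
By Fermat: n is sum of two squares iff every prime p ≡ 3 (mod 4) appears to even power.
All primes ≡ 3 (mod 4) appear to even power.
Search a = 0, 1, 2, … for 1157 - a² a perfect square: first hit at a = 1: 1157 - 1 = 1156 = 34².
1157 = 1² + 34² = 1 + 1156 ✓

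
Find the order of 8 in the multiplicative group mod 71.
35

71 is prime, so ord(8) divides φ(71) = 70.
Divisors of 70: 1, 2, 5, 7, 10, 14, 35, 70.
Repeated squaring: 8^1 ≡ 8, 8^2 ≡ 64, 8^4 ≡ 49, 8^8 ≡ 58, 8^16 ≡ 27, 8^32 ≡ 19, 8^64 ≡ 6 (mod 71).
Test 8^d mod 71 for each divisor d in increasing order:
8^1 ≡ 8
8^2 ≡ 64
8^5 = 8^4·8^1 ≡ 37
8^7 = 8^4·8^2·8^1 ≡ 25
8^10 = 8^8·8^2 ≡ 20
8^14 = 8^8·8^4·8^2 ≡ 57
8^35 = 8^32·8^2·8^1 ≡ 1  ← first divisor giving 1
The order is 35.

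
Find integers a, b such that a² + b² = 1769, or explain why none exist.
13² + 40² (a=13, b=40)

Factorization: 1769 = 29 × 61
By Fermat: n is sum of two squares iff every prime p ≡ 3 (mod 4) appears to even power.
All primes ≡ 3 (mod 4) appear to even power.
Search a = 0, 1, 2, … for 1769 - a² a perfect square: first hit at a = 13: 1769 - 169 = 1600 = 40².
1769 = 13² + 40² = 169 + 1600 ✓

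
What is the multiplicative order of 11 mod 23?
22

23 is prime, so ord(11) divides φ(23) = 22.
Divisors of 22: 1, 2, 11, 22.
Repeated squaring: 11^1 ≡ 11, 11^2 ≡ 6, 11^4 ≡ 13, 11^8 ≡ 8, 11^16 ≡ 18 (mod 23).
Test 11^d mod 23 for each divisor d in increasing order:
11^1 ≡ 11
11^2 ≡ 6
11^11 = 11^8·11^2·11^1 ≡ 22
11^22 = 11^16·11^4·11^2 ≡ 1  ← first divisor giving 1
The order is 22.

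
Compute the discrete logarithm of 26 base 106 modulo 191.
132

Baby-step giant-step with step n = ⌈√191⌉ = 14.
Baby steps 106^j mod 191 (j:value) for j=0..13: 0:1, 1:106, 2:158, 3:131, 4:134, 5:70, 6:162, 7:173, 8:2, 9:21, 10:125, 11:71, 12:77, 13:140.
Giant-step multiplier: 106^(-14) ≡ 106^(190-14) = 106^176 ≡ 135 (mod 191).
Giant steps γ_i = 26·135^i mod 191: γ_0=26, γ_1=72, γ_2=170, γ_3=30, γ_4=39, γ_5=108, γ_6=64, γ_7=45, γ_8=154, γ_9=162 (in table at j=6).
x = i·n + j = 9·14 + 6 = 132.
Check: 106^132 ≡ 26 (mod 191).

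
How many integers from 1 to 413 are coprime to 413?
348

413 = 7 × 59
φ(n) = n × ∏(1 - 1/p) for each prime p dividing n
φ(413) = 413 × (1 - 1/7) × (1 - 1/59) = 348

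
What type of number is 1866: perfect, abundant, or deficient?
abundant

Proper divisors of 1866: sum = 1 + 2 + 3 + 6 + 311 + 622 + 933 = 1878
Since 1878 > 1866, 1866 is abundant.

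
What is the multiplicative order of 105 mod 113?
28

113 is prime, so ord(105) divides φ(113) = 112.
Divisors of 112: 1, 2, 4, 7, 8, 14, 16, 28, 56, 112.
Repeated squaring: 105^1 ≡ 105, 105^2 ≡ 64, 105^4 ≡ 28, 105^8 ≡ 106, 105^16 ≡ 49, 105^32 ≡ 28, 105^64 ≡ 106 (mod 113).
Test 105^d mod 113 for each divisor d in increasing order:
105^1 ≡ 105
105^2 ≡ 64
105^4 ≡ 28
105^7 = 105^4·105^2·105^1 ≡ 15
105^8 ≡ 106
105^14 = 105^8·105^4·105^2 ≡ 112
105^16 ≡ 49
105^28 = 105^16·105^8·105^4 ≡ 1  ← first divisor giving 1
The order is 28.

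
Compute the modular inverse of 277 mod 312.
205

gcd(277, 312) = 1, so the inverse exists.
Extended Euclidean algorithm on (312, 277):
312 = 1 × 277 + 35  ⟹  35 = (1)·312 + (-1)·277
277 = 7 × 35 + 32  ⟹  32 = (-7)·312 + (8)·277
35 = 1 × 32 + 3  ⟹  3 = (8)·312 + (-9)·277
32 = 10 × 3 + 2  ⟹  2 = (-87)·312 + (98)·277
3 = 1 × 2 + 1  ⟹  1 = (95)·312 + (-107)·277
So (-107)·277 ≡ 1 (mod 312), i.e. 277^(-1) ≡ -107 ≡ 205 (mod 312).
Check: 277 × 205 = 56785 ≡ 1 (mod 312)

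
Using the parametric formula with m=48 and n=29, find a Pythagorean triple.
(1463, 2784, 3145)

Euclid's formula: a = m² - n², b = 2mn, c = m² + n²
m = 48, n = 29
a = 48² - 29² = 2304 - 841 = 1463
b = 2 × 48 × 29 = 2784
c = 48² + 29² = 2304 + 841 = 3145
Verification: 1463² + 2784² = 2140369 + 7750656 = 9891025 = 3145² ✓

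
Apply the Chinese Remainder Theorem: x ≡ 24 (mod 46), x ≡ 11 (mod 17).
300

Using Chinese Remainder Theorem:
M = 46 × 17 = 782
M1 = 17, M2 = 46
y1 = 17^(-1) mod 46 = 19
y2 = 46^(-1) mod 17 = 10
x = (24×17×19 + 11×46×10) mod 782 = 300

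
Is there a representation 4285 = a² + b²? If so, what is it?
21² + 62² (a=21, b=62)

Factorization: 4285 = 5 × 857
By Fermat: n is sum of two squares iff every prime p ≡ 3 (mod 4) appears to even power.
All primes ≡ 3 (mod 4) appear to even power.
Search a = 0, 1, 2, … for 4285 - a² a perfect square: first hit at a = 21: 4285 - 441 = 3844 = 62².
4285 = 21² + 62² = 441 + 3844 ✓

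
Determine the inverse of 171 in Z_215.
171

gcd(171, 215) = 1, so the inverse exists.
Extended Euclidean algorithm on (215, 171):
215 = 1 × 171 + 44  ⟹  44 = (1)·215 + (-1)·171
171 = 3 × 44 + 39  ⟹  39 = (-3)·215 + (4)·171
44 = 1 × 39 + 5  ⟹  5 = (4)·215 + (-5)·171
39 = 7 × 5 + 4  ⟹  4 = (-31)·215 + (39)·171
5 = 1 × 4 + 1  ⟹  1 = (35)·215 + (-44)·171
So (-44)·171 ≡ 1 (mod 215), i.e. 171^(-1) ≡ -44 ≡ 171 (mod 215).
Check: 171 × 171 = 29241 ≡ 1 (mod 215)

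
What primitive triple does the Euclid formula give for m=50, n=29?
(1659, 2900, 3341)

Euclid's formula: a = m² - n², b = 2mn, c = m² + n²
m = 50, n = 29
a = 50² - 29² = 2500 - 841 = 1659
b = 2 × 50 × 29 = 2900
c = 50² + 29² = 2500 + 841 = 3341
Verification: 1659² + 2900² = 2752281 + 8410000 = 11162281 = 3341² ✓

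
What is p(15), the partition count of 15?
176

p(n) counts ways to write n as a sum of positive integers (order ignored).
Euler's pentagonal recurrence: p(k) = p(k-1) + p(k-2) - p(k-5) - p(k-7) + p(k-12) + p(k-15) - ... (offsets j(3j∓1)/2, signs ++--, p(0)=1, p(<0)=0).
DP table for k = 0..14: p(0)=1, p(1)=1, p(2)=2, p(3)=3, p(4)=5, p(5)=7, p(6)=11, p(7)=15, p(8)=22, p(9)=30, p(10)=42, p(11)=56, p(12)=77, p(13)=101, p(14)=135.
Final step: p(15) = p(14) + p(13) - p(10) - p(8) + p(3) + p(0)
= 135 + 101 - 42 - 22 + 3 + 1
= 176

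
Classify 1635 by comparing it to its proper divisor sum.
deficient

Proper divisors of 1635: sum = 1 + 3 + 5 + 15 + 109 + 327 + 545 = 1005
Since 1005 < 1635, 1635 is deficient.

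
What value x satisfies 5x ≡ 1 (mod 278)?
167

gcd(5, 278) = 1, so the inverse exists.
Extended Euclidean algorithm on (278, 5):
278 = 55 × 5 + 3  ⟹  3 = (1)·278 + (-55)·5
5 = 1 × 3 + 2  ⟹  2 = (-1)·278 + (56)·5
3 = 1 × 2 + 1  ⟹  1 = (2)·278 + (-111)·5
So (-111)·5 ≡ 1 (mod 278), i.e. 5^(-1) ≡ -111 ≡ 167 (mod 278).
Check: 5 × 167 = 835 ≡ 1 (mod 278)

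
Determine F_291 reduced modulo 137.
62

Matrix identity: Q^n = [[F_(n+1), F_n], [F_n, F_(n-1)]] with Q = [[1,1],[1,0]].
n = 291 = 100100011₂. Square-and-multiply, entries mod 137:
Q^1 = [[1,1],[1,0]]
Q^2 = (Q^1)² = [[2,1],[1,1]]
Q^4 = (Q^2)² = [[5,3],[3,2]]
Q^9 = (Q^4)²·Q = [[55,34],[34,21]]
Q^18 = (Q^9)² = [[71,118],[118,90]]
Q^36 = (Q^18)² = [[59,92],[92,104]]
Q^72 = (Q^36)² = [[26,63],[63,100]]
Q^145 = (Q^72)²·Q = [[116,124],[124,129]]
Q^291 = (Q^145)²·Q = [[28,62],[62,103]]
F_291 mod 137 = Q^291[0][1] = 62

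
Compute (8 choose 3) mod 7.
0

Using Lucas' theorem:
Write n=8 and k=3 in base 7:
n in base 7: [1, 1]
k in base 7: [0, 3]
C(8,3) mod 7 = ∏ C(n_i, k_i) mod 7
Digit binomials (mod 7): C(1,0) = 1; C(1,3) = 0 (k_i > n_i)
Product: 1 × 0 = 0 ≡ 0 (mod 7)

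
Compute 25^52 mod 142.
57

Repeated squaring. Binary of 52 = 110100.
25^1 ≡ 25 (mod 142); 25^2 ≡ 57 (mod 142); 25^4 ≡ 125 (mod 142); 25^8 ≡ 5 (mod 142); 25^16 ≡ 25 (mod 142); 25^32 ≡ 57 (mod 142)
25^52 = 25^4 × 25^16 × 25^32 ≡ 57 (mod 142)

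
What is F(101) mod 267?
233

Matrix identity: Q^n = [[F_(n+1), F_n], [F_n, F_(n-1)]] with Q = [[1,1],[1,0]].
n = 101 = 1100101₂. Square-and-multiply, entries mod 267:
Q^1 = [[1,1],[1,0]]
Q^3 = (Q^1)²·Q = [[3,2],[2,1]]
Q^6 = (Q^3)² = [[13,8],[8,5]]
Q^12 = (Q^6)² = [[233,144],[144,89]]
Q^25 = (Q^12)²·Q = [[175,265],[265,177]]
Q^50 = (Q^25)² = [[191,97],[97,94]]
Q^101 = (Q^50)²·Q = [[110,233],[233,144]]
F_101 mod 267 = Q^101[0][1] = 233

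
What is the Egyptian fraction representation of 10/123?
1/13 + 1/229 + 1/91543 + 1/33520391853

Greedy algorithm:
10/123: ceiling(123/10) = 13, use 1/13
7/1599: ceiling(1599/7) = 229, use 1/229
4/366171: ceiling(366171/4) = 91543, use 1/91543
1/33520391853: ceiling(33520391853/1) = 33520391853, use 1/33520391853
Result: 10/123 = 1/13 + 1/229 + 1/91543 + 1/33520391853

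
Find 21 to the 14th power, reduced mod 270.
81

Repeated squaring. Binary of 14 = 1110.
21^1 ≡ 21 (mod 270); 21^2 ≡ 171 (mod 270); 21^4 ≡ 81 (mod 270); 21^8 ≡ 81 (mod 270)
21^14 = 21^2 × 21^4 × 21^8 ≡ 81 (mod 270)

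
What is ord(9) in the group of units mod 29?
14

29 is prime, so ord(9) divides φ(29) = 28.
Divisors of 28: 1, 2, 4, 7, 14, 28.
Repeated squaring: 9^1 ≡ 9, 9^2 ≡ 23, 9^4 ≡ 7, 9^8 ≡ 20, 9^16 ≡ 23 (mod 29).
Test 9^d mod 29 for each divisor d in increasing order:
9^1 ≡ 9
9^2 ≡ 23
9^4 ≡ 7
9^7 = 9^4·9^2·9^1 ≡ 28
9^14 = 9^8·9^4·9^2 ≡ 1  ← first divisor giving 1
The order is 14.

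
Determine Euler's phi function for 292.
144

292 = 2^2 × 73
φ(n) = n × ∏(1 - 1/p) for each prime p dividing n
φ(292) = 292 × (1 - 1/2) × (1 - 1/73) = 144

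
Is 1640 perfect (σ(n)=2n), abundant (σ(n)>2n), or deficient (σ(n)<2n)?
abundant

Proper divisors of 1640: sum = 1 + 2 + 4 + 5 + 8 + 10 + 20 + 40 + 41 + 82 + 164 + 205 + 328 + 410 + 820 = 2140
Since 2140 > 1640, 1640 is abundant.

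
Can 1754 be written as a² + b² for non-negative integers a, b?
23² + 35² (a=23, b=35)

Factorization: 1754 = 2 × 877
By Fermat: n is sum of two squares iff every prime p ≡ 3 (mod 4) appears to even power.
All primes ≡ 3 (mod 4) appear to even power.
Search a = 0, 1, 2, … for 1754 - a² a perfect square: first hit at a = 23: 1754 - 529 = 1225 = 35².
1754 = 23² + 35² = 529 + 1225 ✓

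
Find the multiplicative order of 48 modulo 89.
88

89 is prime, so ord(48) divides φ(89) = 88.
Divisors of 88: 1, 2, 4, 8, 11, 22, 44, 88.
Repeated squaring: 48^1 ≡ 48, 48^2 ≡ 79, 48^4 ≡ 11, 48^8 ≡ 32, 48^16 ≡ 45, 48^32 ≡ 67, 48^64 ≡ 39 (mod 89).
Test 48^d mod 89 for each divisor d in increasing order:
48^1 ≡ 48
48^2 ≡ 79
48^4 ≡ 11
48^8 ≡ 32
48^11 = 48^8·48^2·48^1 ≡ 37
48^22 = 48^16·48^4·48^2 ≡ 34
48^44 = 48^32·48^8·48^4 ≡ 88
48^88 = 48^64·48^16·48^8 ≡ 1  ← first divisor giving 1
The order is 88.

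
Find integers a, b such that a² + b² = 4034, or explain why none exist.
35² + 53² (a=35, b=53)

Factorization: 4034 = 2 × 2017
By Fermat: n is sum of two squares iff every prime p ≡ 3 (mod 4) appears to even power.
All primes ≡ 3 (mod 4) appear to even power.
Search a = 0, 1, 2, … for 4034 - a² a perfect square: first hit at a = 35: 4034 - 1225 = 2809 = 53².
4034 = 35² + 53² = 1225 + 2809 ✓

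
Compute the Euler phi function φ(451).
400

451 = 11 × 41
φ(n) = n × ∏(1 - 1/p) for each prime p dividing n
φ(451) = 451 × (1 - 1/11) × (1 - 1/41) = 400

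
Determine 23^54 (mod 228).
1

Repeated squaring. Binary of 54 = 110110.
23^1 ≡ 23 (mod 228); 23^2 ≡ 73 (mod 228); 23^4 ≡ 85 (mod 228); 23^8 ≡ 157 (mod 228); 23^16 ≡ 25 (mod 228); 23^32 ≡ 169 (mod 228)
23^54 = 23^2 × 23^4 × 23^16 × 23^32 ≡ 1 (mod 228)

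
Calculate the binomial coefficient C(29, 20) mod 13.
0

Using Lucas' theorem:
Write n=29 and k=20 in base 13:
n in base 13: [2, 3]
k in base 13: [1, 7]
C(29,20) mod 13 = ∏ C(n_i, k_i) mod 13
Digit binomials (mod 13): C(2,1) = 2; C(3,7) = 0 (k_i > n_i)
Product: 2 × 0 = 0 ≡ 0 (mod 13)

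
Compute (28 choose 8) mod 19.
9

Using Lucas' theorem:
Write n=28 and k=8 in base 19:
n in base 19: [1, 9]
k in base 19: [0, 8]
C(28,8) mod 19 = ∏ C(n_i, k_i) mod 19
Digit binomials (mod 19): C(1,0) = 1; C(9,8) = 9
Product: 1 × 9 = 9 ≡ 9 (mod 19)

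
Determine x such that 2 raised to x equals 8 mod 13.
3

Baby-step giant-step with step n = ⌈√13⌉ = 4.
Baby steps 2^j mod 13 (j:value) for j=0..3: 0:1, 1:2, 2:4, 3:8.
h = 8 is already in the table at j=3, so x = 3.
Check: 2^3 ≡ 8 (mod 13).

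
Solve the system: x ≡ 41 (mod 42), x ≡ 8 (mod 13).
125

Using Chinese Remainder Theorem:
M = 42 × 13 = 546
M1 = 13, M2 = 42
y1 = 13^(-1) mod 42 = 13
y2 = 42^(-1) mod 13 = 9
x = (41×13×13 + 8×42×9) mod 546 = 125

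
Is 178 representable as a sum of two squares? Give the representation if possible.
3² + 13² (a=3, b=13)

Factorization: 178 = 2 × 89
By Fermat: n is sum of two squares iff every prime p ≡ 3 (mod 4) appears to even power.
All primes ≡ 3 (mod 4) appear to even power.
Search a = 0, 1, 2, … for 178 - a² a perfect square: first hit at a = 3: 178 - 9 = 169 = 13².
178 = 3² + 13² = 9 + 169 ✓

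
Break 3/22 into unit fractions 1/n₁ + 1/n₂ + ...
1/8 + 1/88

Greedy algorithm:
3/22: ceiling(22/3) = 8, use 1/8
1/88: ceiling(88/1) = 88, use 1/88
Result: 3/22 = 1/8 + 1/88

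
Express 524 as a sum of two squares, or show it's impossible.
Not possible

Factorization: 524 = 2^2 × 131
By Fermat: n is sum of two squares iff every prime p ≡ 3 (mod 4) appears to even power.
Prime(s) ≡ 3 (mod 4) with odd exponent: [(131, 1)]
Therefore 524 cannot be expressed as a² + b².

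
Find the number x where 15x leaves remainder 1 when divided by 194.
13

gcd(15, 194) = 1, so the inverse exists.
Extended Euclidean algorithm on (194, 15):
194 = 12 × 15 + 14  ⟹  14 = (1)·194 + (-12)·15
15 = 1 × 14 + 1  ⟹  1 = (-1)·194 + (13)·15
So (13)·15 ≡ 1 (mod 194), i.e. 15^(-1) ≡ 13 (mod 194).
Check: 15 × 13 = 195 ≡ 1 (mod 194)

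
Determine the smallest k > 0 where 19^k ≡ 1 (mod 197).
14

197 is prime, so ord(19) divides φ(197) = 196.
Divisors of 196: 1, 2, 4, 7, 14, 28, 49, 98, 196.
Repeated squaring: 19^1 ≡ 19, 19^2 ≡ 164, 19^4 ≡ 104, 19^8 ≡ 178, 19^16 ≡ 164, 19^32 ≡ 104, 19^64 ≡ 178, 19^128 ≡ 164 (mod 197).
Test 19^d mod 197 for each divisor d in increasing order:
19^1 ≡ 19
19^2 ≡ 164
19^4 ≡ 104
19^7 = 19^4·19^2·19^1 ≡ 196
19^14 = 19^8·19^4·19^2 ≡ 1  ← first divisor giving 1
The order is 14.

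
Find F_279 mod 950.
946

Matrix identity: Q^n = [[F_(n+1), F_n], [F_n, F_(n-1)]] with Q = [[1,1],[1,0]].
n = 279 = 100010111₂. Square-and-multiply, entries mod 950:
Q^1 = [[1,1],[1,0]]
Q^2 = (Q^1)² = [[2,1],[1,1]]
Q^4 = (Q^2)² = [[5,3],[3,2]]
Q^8 = (Q^4)² = [[34,21],[21,13]]
Q^17 = (Q^8)²·Q = [[684,647],[647,37]]
Q^34 = (Q^17)² = [[115,37],[37,78]]
Q^69 = (Q^34)²·Q = [[835,344],[344,491]]
Q^139 = (Q^69)²·Q = [[605,461],[461,144]]
Q^279 = (Q^139)²·Q = [[435,946],[946,439]]
F_279 mod 950 = Q^279[0][1] = 946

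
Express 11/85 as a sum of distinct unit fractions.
1/8 + 1/227 + 1/154360

Greedy algorithm:
11/85: ceiling(85/11) = 8, use 1/8
3/680: ceiling(680/3) = 227, use 1/227
1/154360: ceiling(154360/1) = 154360, use 1/154360
Result: 11/85 = 1/8 + 1/227 + 1/154360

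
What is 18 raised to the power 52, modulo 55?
16

Repeated squaring. Binary of 52 = 110100.
18^1 ≡ 18 (mod 55); 18^2 ≡ 49 (mod 55); 18^4 ≡ 36 (mod 55); 18^8 ≡ 31 (mod 55); 18^16 ≡ 26 (mod 55); 18^32 ≡ 16 (mod 55)
18^52 = 18^4 × 18^16 × 18^32 ≡ 16 (mod 55)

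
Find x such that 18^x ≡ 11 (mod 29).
15

Baby-step giant-step with step n = ⌈√29⌉ = 6.
Baby steps 18^j mod 29 (j:value) for j=0..5: 0:1, 1:18, 2:5, 3:3, 4:25, 5:15.
Giant-step multiplier: 18^(-6) ≡ 18^(28-6) = 18^22 ≡ 13 (mod 29).
Giant steps γ_i = 11·13^i mod 29: γ_0=11, γ_1=27, γ_2=3 (in table at j=3).
x = i·n + j = 2·6 + 3 = 15.
Check: 18^15 ≡ 11 (mod 29).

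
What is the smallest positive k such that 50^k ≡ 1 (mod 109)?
108

109 is prime, so ord(50) divides φ(109) = 108.
Divisors of 108: 1, 2, 3, 4, 6, 9, 12, 18, 27, 36, 54, 108.
Repeated squaring: 50^1 ≡ 50, 50^2 ≡ 102, 50^4 ≡ 49, 50^8 ≡ 3, 50^16 ≡ 9, 50^32 ≡ 81, 50^64 ≡ 21 (mod 109).
Test 50^d mod 109 for each divisor d in increasing order:
50^1 ≡ 50
50^2 ≡ 102
50^3 = 50^2·50^1 ≡ 86
50^4 ≡ 49
50^6 = 50^4·50^2 ≡ 93
50^9 = 50^8·50^1 ≡ 41
50^12 = 50^8·50^4 ≡ 38
50^18 = 50^16·50^2 ≡ 46
50^27 = 50^16·50^8·50^2·50^1 ≡ 33
50^36 = 50^32·50^4 ≡ 45
50^54 = 50^32·50^16·50^4·50^2 ≡ 108
50^108 = 50^64·50^32·50^8·50^4 ≡ 1  ← first divisor giving 1
The order is 108.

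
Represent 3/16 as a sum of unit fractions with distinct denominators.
1/6 + 1/48

Greedy algorithm:
3/16: ceiling(16/3) = 6, use 1/6
1/48: ceiling(48/1) = 48, use 1/48
Result: 3/16 = 1/6 + 1/48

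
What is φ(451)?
400

451 = 11 × 41
φ(n) = n × ∏(1 - 1/p) for each prime p dividing n
φ(451) = 451 × (1 - 1/11) × (1 - 1/41) = 400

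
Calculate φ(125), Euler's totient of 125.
100

125 = 5^3
φ(n) = n × ∏(1 - 1/p) for each prime p dividing n
φ(125) = 125 × (1 - 1/5) = 100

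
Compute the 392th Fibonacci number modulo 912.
453

Matrix identity: Q^n = [[F_(n+1), F_n], [F_n, F_(n-1)]] with Q = [[1,1],[1,0]].
n = 392 = 110001000₂. Square-and-multiply, entries mod 912:
Q^1 = [[1,1],[1,0]]
Q^3 = (Q^1)²·Q = [[3,2],[2,1]]
Q^6 = (Q^3)² = [[13,8],[8,5]]
Q^12 = (Q^6)² = [[233,144],[144,89]]
Q^24 = (Q^12)² = [[241,768],[768,385]]
Q^49 = (Q^24)²·Q = [[529,385],[385,144]]
Q^98 = (Q^49)² = [[338,97],[97,241]]
Q^196 = (Q^98)² = [[533,531],[531,2]]
Q^392 = (Q^196)² = [[610,453],[453,157]]
F_392 mod 912 = Q^392[0][1] = 453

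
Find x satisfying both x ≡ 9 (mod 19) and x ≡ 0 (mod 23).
161

Using Chinese Remainder Theorem:
M = 19 × 23 = 437
M1 = 23, M2 = 19
y1 = 23^(-1) mod 19 = 5
y2 = 19^(-1) mod 23 = 17
x = (9×23×5 + 0×19×17) mod 437 = 161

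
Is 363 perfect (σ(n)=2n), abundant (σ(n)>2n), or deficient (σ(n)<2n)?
deficient

Proper divisors of 363: sum = 1 + 3 + 11 + 33 + 121 = 169
Since 169 < 363, 363 is deficient.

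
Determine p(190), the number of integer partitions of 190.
1667727404093

p(n) counts ways to write n as a sum of positive integers (order ignored).
Euler's pentagonal recurrence: p(k) = p(k-1) + p(k-2) - p(k-5) - p(k-7) + p(k-12) + p(k-15) - ... (offsets j(3j∓1)/2, signs ++--, p(0)=1, p(<0)=0).
DP table for k = 0..189: p(0)=1, p(1)=1, p(2)=2, p(3)=3, p(4)=5, p(5)=7, p(6)=11, p(7)=15, p(8)=22, p(9)=30, p(10)=42, p(11)=56, p(12)=77, p(13)=101, p(14)=135, p(15)=176, p(16)=231, p(17)=297, p(18)=385, p(19)=490, p(20)=627, p(21)=792, p(22)=1002, p(23)=1255, p(24)=1575, p(25)=1958, p(26)=2436, p(27)=3010, p(28)=3718, p(29)=4565, p(30)=5604, p(31)=6842, p(32)=8349, p(33)=10143, p(34)=12310, p(35)=14883, p(36)=17977, p(37)=21637, p(38)=26015, p(39)=31185, p(40)=37338, p(41)=44583, p(42)=53174, p(43)=63261, p(44)=75175, p(45)=89134, p(46)=105558, p(47)=124754, p(48)=147273, p(49)=173525, p(50)=204226, p(51)=239943, p(52)=281589, p(53)=329931, p(54)=386155, p(55)=451276, p(56)=526823, p(57)=614154, p(58)=715220, p(59)=831820, p(60)=966467, p(61)=1121505, p(62)=1300156, p(63)=1505499, p(64)=1741630, p(65)=2012558, p(66)=2323520, p(67)=2679689, p(68)=3087735, p(69)=3554345, p(70)=4087968, p(71)=4697205, p(72)=5392783, p(73)=6185689, p(74)=7089500, p(75)=8118264, p(76)=9289091, p(77)=10619863, p(78)=12132164, p(79)=13848650, p(80)=15796476, p(81)=18004327, p(82)=20506255, p(83)=23338469, p(84)=26543660, p(85)=30167357, p(86)=34262962, p(87)=38887673, p(88)=44108109, p(89)=49995925, p(90)=56634173, p(91)=64112359, p(92)=72533807, p(93)=82010177, p(94)=92669720, p(95)=104651419, p(96)=118114304, p(97)=133230930, p(98)=150198136, p(99)=169229875, p(100)=190569292, p(101)=214481126, p(102)=241265379, p(103)=271248950, p(104)=304801365, p(105)=342325709, p(106)=384276336, p(107)=431149389, p(108)=483502844, p(109)=541946240, p(110)=607163746, p(111)=679903203, p(112)=761002156, p(113)=851376628, p(114)=952050665, p(115)=1064144451, p(116)=1188908248, p(117)=1327710076, p(118)=1482074143, p(119)=1653668665, p(120)=1844349560, p(121)=2056148051, p(122)=2291320912, p(123)=2552338241, p(124)=2841940500, p(125)=3163127352, p(126)=3519222692, p(127)=3913864295, p(128)=4351078600, p(129)=4835271870, p(130)=5371315400, p(131)=5964539504, p(132)=6620830889, p(133)=7346629512, p(134)=8149040695, p(135)=9035836076, p(136)=10015581680, p(137)=11097645016, p(138)=12292341831, p(139)=13610949895, p(140)=15065878135, p(141)=16670689208, p(142)=18440293320, p(143)=20390982757, p(144)=22540654445, p(145)=24908858009, p(146)=27517052599, p(147)=30388671978, p(148)=33549419497, p(149)=37027355200, p(150)=40853235313, p(151)=45060624582, p(152)=49686288421, p(153)=54770336324, p(154)=60356673280, p(155)=66493182097, p(156)=73232243759, p(157)=80630964769, p(158)=88751778802, p(159)=97662728555, p(160)=107438159466, p(161)=118159068427, p(162)=129913904637, p(163)=142798995930, p(164)=156919475295, p(165)=172389800255, p(166)=189334822579, p(167)=207890420102, p(168)=228204732751, p(169)=250438925115, p(170)=274768617130, p(171)=301384802048, p(172)=330495499613, p(173)=362326859895, p(174)=397125074750, p(175)=435157697830, p(176)=476715857290, p(177)=522115831195, p(178)=571701605655, p(179)=625846753120, p(180)=684957390936, p(181)=749474411781, p(182)=819876908323, p(183)=896684817527, p(184)=980462880430, p(185)=1071823774337, p(186)=1171432692373, p(187)=1280011042268, p(188)=1398341745571, p(189)=1527273599625.
Final step: p(190) = p(189) + p(188) - p(185) - p(183) + p(178) + p(175) - p(168) - p(164) + p(155) + p(150) - p(139) - p(133) + p(120) + p(113) - p(98) - p(90) + p(73) + p(64) - p(45) - p(35) + p(14) + p(3)
= 1527273599625 + 1398341745571 - 1071823774337 - 896684817527 + 571701605655 + 435157697830 - 228204732751 - 156919475295 + 66493182097 + 40853235313 - 13610949895 - 7346629512 + 1844349560 + 851376628 - 150198136 - 56634173 + 6185689 + 1741630 - 89134 - 14883 + 135 + 3
= 1667727404093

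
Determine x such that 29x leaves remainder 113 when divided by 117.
x ≡ 16 (mod 117)

gcd(29, 117) = 1, which divides 113, so solutions exist.
Find 29^(-1) mod 117 by the extended Euclidean algorithm:
117 = 4 × 29 + 1  ⟹  1 = (1)·117 + (-4)·29
So (-4)·29 ≡ 1 (mod 117), i.e. 29^(-1) ≡ -4 ≡ 113 (mod 117).
x ≡ 113 × 113 = 12769 ≡ 16 (mod 117).
Check: 29 × 16 = 464 ≡ 113 (mod 117).
Unique solution: x ≡ 16 (mod 117)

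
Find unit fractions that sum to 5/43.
1/9 + 1/194 + 1/75078

Greedy algorithm:
5/43: ceiling(43/5) = 9, use 1/9
2/387: ceiling(387/2) = 194, use 1/194
1/75078: ceiling(75078/1) = 75078, use 1/75078
Result: 5/43 = 1/9 + 1/194 + 1/75078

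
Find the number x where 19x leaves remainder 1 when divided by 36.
19

gcd(19, 36) = 1, so the inverse exists.
Extended Euclidean algorithm on (36, 19):
36 = 1 × 19 + 17  ⟹  17 = (1)·36 + (-1)·19
19 = 1 × 17 + 2  ⟹  2 = (-1)·36 + (2)·19
17 = 8 × 2 + 1  ⟹  1 = (9)·36 + (-17)·19
So (-17)·19 ≡ 1 (mod 36), i.e. 19^(-1) ≡ -17 ≡ 19 (mod 36).
Check: 19 × 19 = 361 ≡ 1 (mod 36)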